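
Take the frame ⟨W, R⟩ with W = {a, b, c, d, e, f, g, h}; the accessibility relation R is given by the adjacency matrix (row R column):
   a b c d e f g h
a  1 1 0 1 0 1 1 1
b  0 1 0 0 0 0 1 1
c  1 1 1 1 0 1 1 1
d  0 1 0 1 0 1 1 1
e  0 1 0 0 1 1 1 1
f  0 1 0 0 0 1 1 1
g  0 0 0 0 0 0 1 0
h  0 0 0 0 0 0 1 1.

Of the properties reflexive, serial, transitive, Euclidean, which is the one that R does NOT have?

Reflexive: yes — every world is R-related to itself.
Serial: yes — every world has a successor (e.g. a R a).
Transitive: yes — every two-step R-path is closed by a direct edge.
Euclidean: no — a R b and a R d, but not b R d.
Only Euclidean fails.

Euclidean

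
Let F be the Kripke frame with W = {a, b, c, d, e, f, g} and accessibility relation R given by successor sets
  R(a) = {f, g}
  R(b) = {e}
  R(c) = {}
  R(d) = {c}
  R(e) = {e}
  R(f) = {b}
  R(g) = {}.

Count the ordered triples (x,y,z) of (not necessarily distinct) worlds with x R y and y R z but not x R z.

2

Enumerating: (a,f,b), (f,b,e).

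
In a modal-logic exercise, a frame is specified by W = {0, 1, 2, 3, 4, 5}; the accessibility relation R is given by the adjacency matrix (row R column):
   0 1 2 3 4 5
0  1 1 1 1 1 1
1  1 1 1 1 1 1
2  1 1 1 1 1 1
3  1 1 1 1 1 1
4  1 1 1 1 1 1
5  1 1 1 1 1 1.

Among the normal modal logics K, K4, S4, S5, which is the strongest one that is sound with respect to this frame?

Transitive (axiom 4): yes — every two-step R-path is closed by a direct edge.
Reflexive (axiom T): yes — every world is R-related to itself.
Euclidean (axiom 5): yes — any two successors of a common world are R-related.
So F validates K, K4, S4, S5. The strongest is S5.

S5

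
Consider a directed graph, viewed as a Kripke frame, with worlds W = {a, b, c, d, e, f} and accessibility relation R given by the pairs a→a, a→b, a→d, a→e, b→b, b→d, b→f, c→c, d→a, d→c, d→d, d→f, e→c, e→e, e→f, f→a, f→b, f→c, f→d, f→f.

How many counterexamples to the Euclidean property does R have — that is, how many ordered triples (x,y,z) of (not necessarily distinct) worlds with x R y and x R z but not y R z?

Enumerating: (a,b,a), (a,b,e), (a,d,b), (a,d,e), (a,e,a), (a,e,b), (a,e,d), (b,d,b), (d,a,c), (d,a,f), (d,c,a), (d,c,d), … and 13 more.
Total: 25.

25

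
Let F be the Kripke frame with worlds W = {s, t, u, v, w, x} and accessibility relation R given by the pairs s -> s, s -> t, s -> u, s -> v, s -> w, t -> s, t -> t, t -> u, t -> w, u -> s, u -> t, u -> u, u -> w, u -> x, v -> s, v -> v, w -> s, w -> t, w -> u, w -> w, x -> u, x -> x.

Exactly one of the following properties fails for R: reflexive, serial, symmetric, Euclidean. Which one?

Reflexive: yes — every world is R-related to itself.
Serial: yes — every world has a successor (e.g. s R s).
Symmetric: yes — every pair in R has its reverse in R.
Euclidean: no — s R t and s R v, but not t R v.
Only Euclidean fails.

Euclidean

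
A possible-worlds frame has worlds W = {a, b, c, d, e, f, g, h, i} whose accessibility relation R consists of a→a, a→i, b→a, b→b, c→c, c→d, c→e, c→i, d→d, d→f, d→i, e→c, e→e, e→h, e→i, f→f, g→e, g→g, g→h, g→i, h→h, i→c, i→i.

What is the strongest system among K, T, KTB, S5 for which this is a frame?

Reflexive (axiom T): yes — every world is R-related to itself.
Symmetric (axiom B): no — a R i but not i R a.
Euclidean (axiom 5): no — c R d and c R e, but not d R e.
So F validates K, T; KTB would additionally require R to be symmetric. The strongest is T.

T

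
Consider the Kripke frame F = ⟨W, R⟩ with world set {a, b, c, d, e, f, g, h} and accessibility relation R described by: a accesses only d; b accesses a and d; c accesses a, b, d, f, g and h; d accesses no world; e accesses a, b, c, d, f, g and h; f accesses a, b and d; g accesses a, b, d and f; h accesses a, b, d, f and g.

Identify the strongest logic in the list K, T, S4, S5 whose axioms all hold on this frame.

Reflexive (axiom T): no — a is not related to itself.
Transitive (axiom 4): yes — every two-step R-path is closed by a direct edge.
Euclidean (axiom 5): no — b R d and b R a, but not d R a.
So F validates K; T would additionally require R to be reflexive. The strongest is K.

K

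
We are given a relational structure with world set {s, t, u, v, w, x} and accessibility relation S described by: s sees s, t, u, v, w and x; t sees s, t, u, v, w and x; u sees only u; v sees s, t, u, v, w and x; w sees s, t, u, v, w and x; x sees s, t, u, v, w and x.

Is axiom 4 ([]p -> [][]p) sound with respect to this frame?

The schema 4 characterises exactly the transitive frames.
Transitive: yes — every two-step S-path is closed by a direct edge.

Yes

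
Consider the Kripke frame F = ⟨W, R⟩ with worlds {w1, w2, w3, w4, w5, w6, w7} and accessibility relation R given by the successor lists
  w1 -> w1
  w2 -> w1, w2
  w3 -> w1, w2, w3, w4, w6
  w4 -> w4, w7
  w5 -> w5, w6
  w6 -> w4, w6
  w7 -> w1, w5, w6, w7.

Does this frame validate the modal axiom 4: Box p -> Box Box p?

No

The schema 4 characterises exactly the transitive frames.
Transitive: no — w3 R w4 and w4 R w7, but not w3 R w7.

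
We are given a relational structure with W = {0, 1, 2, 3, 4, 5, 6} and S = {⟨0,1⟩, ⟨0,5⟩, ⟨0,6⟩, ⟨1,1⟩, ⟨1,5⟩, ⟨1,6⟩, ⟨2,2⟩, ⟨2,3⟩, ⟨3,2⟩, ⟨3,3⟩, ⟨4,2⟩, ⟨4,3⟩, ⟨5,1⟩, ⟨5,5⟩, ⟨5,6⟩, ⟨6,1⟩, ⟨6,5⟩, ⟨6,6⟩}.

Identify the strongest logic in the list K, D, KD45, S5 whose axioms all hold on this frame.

KD45

Serial (axiom D): yes — every world has a successor (e.g. 0 S 1).
Euclidean (axiom 5): yes — any two successors of a common world are S-related.
Transitive (axiom 4): yes — every two-step S-path is closed by a direct edge.
Reflexive (axiom T): no — 0 is not related to itself.
So F validates K, D, KD45; S5 would additionally require S to be reflexive. The strongest is KD45.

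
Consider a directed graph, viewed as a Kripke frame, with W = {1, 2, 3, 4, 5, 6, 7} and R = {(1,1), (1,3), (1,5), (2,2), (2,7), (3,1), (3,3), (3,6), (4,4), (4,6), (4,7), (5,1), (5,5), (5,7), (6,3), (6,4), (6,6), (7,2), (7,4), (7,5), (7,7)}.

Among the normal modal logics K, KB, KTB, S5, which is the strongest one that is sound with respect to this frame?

KTB

Symmetric (axiom B): yes — every pair in R has its reverse in R.
Reflexive (axiom T): yes — every world is R-related to itself.
Euclidean (axiom 5): no — 1 R 3 and 1 R 5, but not 3 R 5.
So F validates K, KB, KTB; S5 would additionally require R to be Euclidean. The strongest is KTB.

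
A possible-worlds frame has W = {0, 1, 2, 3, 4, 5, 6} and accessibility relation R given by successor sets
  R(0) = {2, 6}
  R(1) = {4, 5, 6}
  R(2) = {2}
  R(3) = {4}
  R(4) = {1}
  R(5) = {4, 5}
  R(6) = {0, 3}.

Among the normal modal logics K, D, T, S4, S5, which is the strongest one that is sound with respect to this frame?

D

Serial (axiom D): yes — every world has a successor (e.g. 0 R 2).
Reflexive (axiom T): no — 0 is not related to itself.
Transitive (axiom 4): no — 0 R 6 and 6 R 3, but not 0 R 3.
Euclidean (axiom 5): no — 0 R 2 and 0 R 6, but not 2 R 6.
So F validates K, D; T would additionally require R to be reflexive. The strongest is D.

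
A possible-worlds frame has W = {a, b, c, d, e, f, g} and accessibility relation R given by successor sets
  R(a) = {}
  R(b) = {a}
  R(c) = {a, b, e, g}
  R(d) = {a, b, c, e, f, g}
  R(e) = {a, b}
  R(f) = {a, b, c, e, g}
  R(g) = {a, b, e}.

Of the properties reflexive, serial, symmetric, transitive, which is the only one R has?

transitive

Reflexive: no — a is not related to itself.
Serial: no — a has no R-successor.
Symmetric: no — b R a but not a R b.
Transitive: yes — every two-step R-path is closed by a direct edge.
Only transitive holds.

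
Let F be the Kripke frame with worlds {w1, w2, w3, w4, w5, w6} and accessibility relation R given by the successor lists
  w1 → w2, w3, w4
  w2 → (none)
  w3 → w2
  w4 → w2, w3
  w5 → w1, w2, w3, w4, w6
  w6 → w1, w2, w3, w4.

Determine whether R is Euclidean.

Euclidean: no — w1 R w2 and w1 R w3, but not w2 R w3.

No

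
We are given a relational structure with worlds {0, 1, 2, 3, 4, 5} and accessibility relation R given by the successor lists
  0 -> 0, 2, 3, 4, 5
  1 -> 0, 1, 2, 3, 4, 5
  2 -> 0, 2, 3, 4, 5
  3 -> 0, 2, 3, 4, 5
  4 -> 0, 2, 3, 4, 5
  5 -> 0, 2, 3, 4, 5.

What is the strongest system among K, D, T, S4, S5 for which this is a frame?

S4

Serial (axiom D): yes — every world has a successor (e.g. 0 R 0).
Reflexive (axiom T): yes — every world is R-related to itself.
Transitive (axiom 4): yes — every two-step R-path is closed by a direct edge.
Euclidean (axiom 5): no — 1 R 0 and 1 R 1, but not 0 R 1.
So F validates K, D, T, S4; S5 would additionally require R to be Euclidean. The strongest is S4.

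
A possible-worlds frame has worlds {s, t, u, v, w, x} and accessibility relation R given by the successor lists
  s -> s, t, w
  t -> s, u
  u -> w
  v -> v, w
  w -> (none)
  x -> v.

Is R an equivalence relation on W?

No

Reflexive: no — t is not related to itself.
Symmetric: no — s R w but not w R s.
Transitive: no — s R t and t R u, but not s R u.
So R is not an equivalence relation.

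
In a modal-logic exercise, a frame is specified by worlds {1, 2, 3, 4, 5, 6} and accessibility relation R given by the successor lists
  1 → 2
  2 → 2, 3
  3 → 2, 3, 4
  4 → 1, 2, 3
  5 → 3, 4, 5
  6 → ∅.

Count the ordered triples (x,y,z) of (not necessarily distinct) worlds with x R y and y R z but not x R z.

7

Enumerating: (1,2,3), (2,3,4), (3,4,1), (4,3,4), (5,3,2), (5,4,1), (5,4,2).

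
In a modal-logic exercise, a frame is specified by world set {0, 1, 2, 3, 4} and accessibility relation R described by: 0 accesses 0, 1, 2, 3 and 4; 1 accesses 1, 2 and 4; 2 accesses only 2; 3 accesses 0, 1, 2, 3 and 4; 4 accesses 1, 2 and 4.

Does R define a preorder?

Reflexive: yes — every world is R-related to itself.
Transitive: yes — every two-step R-path is closed by a direct edge.
So R is a preorder.

Yes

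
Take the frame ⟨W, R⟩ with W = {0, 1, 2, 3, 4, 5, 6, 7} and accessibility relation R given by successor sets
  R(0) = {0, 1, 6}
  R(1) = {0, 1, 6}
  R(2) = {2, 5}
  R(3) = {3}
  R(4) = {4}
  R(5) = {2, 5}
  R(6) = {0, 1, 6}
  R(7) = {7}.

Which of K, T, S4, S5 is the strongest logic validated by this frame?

Reflexive (axiom T): yes — every world is R-related to itself.
Transitive (axiom 4): yes — every two-step R-path is closed by a direct edge.
Euclidean (axiom 5): yes — any two successors of a common world are R-related.
So F validates K, T, S4, S5. The strongest is S5.

S5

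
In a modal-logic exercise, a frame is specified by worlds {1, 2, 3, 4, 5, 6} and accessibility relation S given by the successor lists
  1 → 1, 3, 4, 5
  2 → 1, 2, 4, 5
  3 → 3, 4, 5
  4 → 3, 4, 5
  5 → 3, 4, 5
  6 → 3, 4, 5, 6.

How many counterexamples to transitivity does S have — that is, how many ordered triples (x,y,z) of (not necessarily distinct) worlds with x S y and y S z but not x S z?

3

Enumerating: (2,1,3), (2,4,3), (2,5,3).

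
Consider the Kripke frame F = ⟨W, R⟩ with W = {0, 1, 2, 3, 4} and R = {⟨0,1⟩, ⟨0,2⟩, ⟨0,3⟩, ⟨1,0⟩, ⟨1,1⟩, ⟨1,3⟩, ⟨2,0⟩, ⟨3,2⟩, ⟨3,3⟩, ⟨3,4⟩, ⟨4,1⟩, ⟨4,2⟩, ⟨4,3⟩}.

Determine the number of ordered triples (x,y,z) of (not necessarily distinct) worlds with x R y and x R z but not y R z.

Enumerating: (0,1,2), (0,2,1), (0,2,2), (0,2,3), (0,3,1), (1,0,0), (1,3,0), (1,3,1), (2,0,0), (3,2,2), (3,2,3), (3,2,4), (3,4,4), (4,1,2), (4,2,1), (4,2,2), (4,2,3), (4,3,1).

18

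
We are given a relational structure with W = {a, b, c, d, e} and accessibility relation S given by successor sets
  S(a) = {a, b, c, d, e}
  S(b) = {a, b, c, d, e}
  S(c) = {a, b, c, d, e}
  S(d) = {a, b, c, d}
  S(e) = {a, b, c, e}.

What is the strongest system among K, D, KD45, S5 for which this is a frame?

D

Serial (axiom D): yes — every world has a successor (e.g. a S a).
Euclidean (axiom 5): no — a S d and a S e, but not d S e.
Transitive (axiom 4): no — d S a and a S e, but not d S e.
Reflexive (axiom T): yes — every world is S-related to itself.
So F validates K, D; KD45 would additionally require S to be Euclidean and transitive. The strongest is D.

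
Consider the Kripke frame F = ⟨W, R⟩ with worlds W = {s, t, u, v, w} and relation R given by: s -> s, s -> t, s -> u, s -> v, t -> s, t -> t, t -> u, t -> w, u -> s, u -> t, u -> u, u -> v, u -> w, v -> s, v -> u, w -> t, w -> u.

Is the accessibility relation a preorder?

Reflexive: no — v is not related to itself.
Transitive: no — s R t and t R w, but not s R w.
So R is not a preorder.

No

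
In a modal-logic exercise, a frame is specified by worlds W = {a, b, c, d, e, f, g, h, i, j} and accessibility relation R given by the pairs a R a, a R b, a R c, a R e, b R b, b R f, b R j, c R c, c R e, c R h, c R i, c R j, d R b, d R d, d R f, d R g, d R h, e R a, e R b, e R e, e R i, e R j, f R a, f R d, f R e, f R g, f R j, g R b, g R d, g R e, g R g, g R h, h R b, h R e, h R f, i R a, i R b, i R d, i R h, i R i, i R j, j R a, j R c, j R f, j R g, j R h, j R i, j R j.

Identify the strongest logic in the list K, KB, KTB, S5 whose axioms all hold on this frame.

K

Symmetric (axiom B): no — a R b but not b R a.
Reflexive (axiom T): no — f is not related to itself.
Euclidean (axiom 5): no — a R b and a R c, but not b R c.
So F validates K; KB would additionally require R to be symmetric. The strongest is K.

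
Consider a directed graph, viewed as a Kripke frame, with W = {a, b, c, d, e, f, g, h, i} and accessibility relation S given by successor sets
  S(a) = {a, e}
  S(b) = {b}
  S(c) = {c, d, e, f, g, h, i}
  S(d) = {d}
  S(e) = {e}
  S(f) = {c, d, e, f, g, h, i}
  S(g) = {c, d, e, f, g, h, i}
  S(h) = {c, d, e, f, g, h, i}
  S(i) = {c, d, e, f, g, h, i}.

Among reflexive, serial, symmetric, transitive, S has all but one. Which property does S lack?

symmetric

Reflexive: yes — every world is S-related to itself.
Serial: yes — every world has a successor (e.g. a S a).
Symmetric: no — a S e but not e S a.
Transitive: yes — every two-step S-path is closed by a direct edge.
Only symmetric fails.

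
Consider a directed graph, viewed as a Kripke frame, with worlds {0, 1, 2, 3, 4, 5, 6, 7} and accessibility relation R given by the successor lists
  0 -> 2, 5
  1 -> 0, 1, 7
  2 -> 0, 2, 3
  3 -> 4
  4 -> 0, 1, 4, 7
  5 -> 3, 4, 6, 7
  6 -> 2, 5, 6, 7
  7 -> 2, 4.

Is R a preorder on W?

No

Reflexive: no — 0 is not related to itself.
Transitive: no — 0 R 2 and 2 R 3, but not 0 R 3.
So R is not a preorder.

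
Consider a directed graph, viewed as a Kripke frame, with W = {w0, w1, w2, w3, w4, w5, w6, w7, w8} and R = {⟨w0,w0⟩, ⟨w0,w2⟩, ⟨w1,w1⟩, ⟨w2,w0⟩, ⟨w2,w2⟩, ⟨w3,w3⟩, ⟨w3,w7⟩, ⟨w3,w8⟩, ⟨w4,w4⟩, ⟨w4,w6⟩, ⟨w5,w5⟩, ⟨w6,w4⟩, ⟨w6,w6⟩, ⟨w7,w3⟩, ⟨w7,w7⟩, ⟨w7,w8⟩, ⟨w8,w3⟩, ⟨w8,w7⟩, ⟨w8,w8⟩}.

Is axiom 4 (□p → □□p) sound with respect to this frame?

Yes

Axiom 4 corresponds to the accessibility relation being transitive.
Transitive: yes — every two-step R-path is closed by a direct edge.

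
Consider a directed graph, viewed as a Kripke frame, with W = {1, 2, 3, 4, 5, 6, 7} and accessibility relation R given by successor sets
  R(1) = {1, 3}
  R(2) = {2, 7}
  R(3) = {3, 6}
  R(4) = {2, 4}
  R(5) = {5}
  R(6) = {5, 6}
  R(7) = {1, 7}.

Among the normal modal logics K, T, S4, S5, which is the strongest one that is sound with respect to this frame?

T

Reflexive (axiom T): yes — every world is R-related to itself.
Transitive (axiom 4): no — 1 R 3 and 3 R 6, but not 1 R 6.
Euclidean (axiom 5): no — 1 R 3 and 1 R 1, but not 3 R 1.
So F validates K, T; S4 would additionally require R to be transitive. The strongest is T.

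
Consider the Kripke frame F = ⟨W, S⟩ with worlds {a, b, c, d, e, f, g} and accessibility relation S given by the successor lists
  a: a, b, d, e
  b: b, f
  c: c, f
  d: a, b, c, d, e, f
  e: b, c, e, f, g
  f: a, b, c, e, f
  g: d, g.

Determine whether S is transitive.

No

Transitive: no — a S b and b S f, but not a S f.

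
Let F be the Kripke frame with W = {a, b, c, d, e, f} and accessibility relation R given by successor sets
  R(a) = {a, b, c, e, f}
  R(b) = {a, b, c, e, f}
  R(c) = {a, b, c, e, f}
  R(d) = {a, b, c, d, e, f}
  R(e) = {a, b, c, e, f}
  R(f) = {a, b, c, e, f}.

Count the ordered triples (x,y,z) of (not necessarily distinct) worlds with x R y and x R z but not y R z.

5

Enumerating: (d,a,d), (d,b,d), (d,c,d), (d,e,d), (d,f,d).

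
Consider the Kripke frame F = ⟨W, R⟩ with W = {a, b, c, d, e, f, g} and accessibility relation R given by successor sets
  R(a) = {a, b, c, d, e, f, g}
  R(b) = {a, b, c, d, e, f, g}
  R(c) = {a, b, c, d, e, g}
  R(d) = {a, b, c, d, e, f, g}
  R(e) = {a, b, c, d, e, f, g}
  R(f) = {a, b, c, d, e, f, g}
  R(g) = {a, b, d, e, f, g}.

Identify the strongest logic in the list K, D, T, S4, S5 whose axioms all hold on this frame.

Serial (axiom D): yes — every world has a successor (e.g. a R a).
Reflexive (axiom T): yes — every world is R-related to itself.
Transitive (axiom 4): no — c R a and a R f, but not c R f.
Euclidean (axiom 5): no — a R c and a R f, but not c R f.
So F validates K, D, T; S4 would additionally require R to be transitive. The strongest is T.

T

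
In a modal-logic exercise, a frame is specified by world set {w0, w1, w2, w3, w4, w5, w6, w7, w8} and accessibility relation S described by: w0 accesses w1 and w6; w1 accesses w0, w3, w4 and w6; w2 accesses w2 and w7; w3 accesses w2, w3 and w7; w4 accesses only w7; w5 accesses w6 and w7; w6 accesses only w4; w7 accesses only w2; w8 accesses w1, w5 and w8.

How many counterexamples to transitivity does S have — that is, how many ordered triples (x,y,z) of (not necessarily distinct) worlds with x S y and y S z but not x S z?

Enumerating: (w0,w1,w0), (w0,w1,w3), (w0,w1,w4), (w0,w6,w4), (w1,w0,w1), (w1,w3,w2), (w1,w3,w7), (w1,w4,w7), (w4,w7,w2), (w5,w6,w4), (w5,w7,w2), (w6,w4,w7), … and 7 more.
Total: 19.

19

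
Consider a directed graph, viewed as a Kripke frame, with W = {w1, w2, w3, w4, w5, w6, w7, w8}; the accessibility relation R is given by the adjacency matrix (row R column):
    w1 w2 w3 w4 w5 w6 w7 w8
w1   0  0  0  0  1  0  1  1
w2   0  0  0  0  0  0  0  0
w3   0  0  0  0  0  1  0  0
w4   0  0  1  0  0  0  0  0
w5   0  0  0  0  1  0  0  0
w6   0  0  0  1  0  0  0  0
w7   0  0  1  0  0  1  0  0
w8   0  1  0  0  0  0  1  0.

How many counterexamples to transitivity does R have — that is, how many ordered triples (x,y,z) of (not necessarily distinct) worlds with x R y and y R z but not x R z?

9

Enumerating: (w1,w7,w3), (w1,w7,w6), (w1,w8,w2), (w3,w6,w4), (w4,w3,w6), (w6,w4,w3), (w7,w6,w4), (w8,w7,w3), (w8,w7,w6).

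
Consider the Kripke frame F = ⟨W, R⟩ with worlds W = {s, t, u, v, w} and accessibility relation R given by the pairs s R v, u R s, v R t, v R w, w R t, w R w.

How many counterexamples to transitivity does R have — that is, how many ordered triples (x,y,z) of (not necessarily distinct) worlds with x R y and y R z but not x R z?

3

Enumerating: (s,v,t), (s,v,w), (u,s,v).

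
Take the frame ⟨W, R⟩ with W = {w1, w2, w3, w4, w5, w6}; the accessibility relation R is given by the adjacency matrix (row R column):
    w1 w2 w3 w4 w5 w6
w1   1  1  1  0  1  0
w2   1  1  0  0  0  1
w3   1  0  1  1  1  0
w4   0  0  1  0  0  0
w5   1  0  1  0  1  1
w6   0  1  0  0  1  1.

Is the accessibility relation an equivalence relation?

No

Reflexive: no — w4 is not related to itself.
Symmetric: yes — every pair in R has its reverse in R.
Transitive: no — w1 R w2 and w2 R w6, but not w1 R w6.
So R is not an equivalence relation.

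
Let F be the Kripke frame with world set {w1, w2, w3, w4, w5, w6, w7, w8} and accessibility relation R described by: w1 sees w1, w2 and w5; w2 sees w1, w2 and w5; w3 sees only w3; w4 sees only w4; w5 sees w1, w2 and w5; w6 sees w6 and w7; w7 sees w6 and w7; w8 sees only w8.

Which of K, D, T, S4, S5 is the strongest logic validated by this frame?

S5

Serial (axiom D): yes — every world has a successor (e.g. w1 R w1).
Reflexive (axiom T): yes — every world is R-related to itself.
Transitive (axiom 4): yes — every two-step R-path is closed by a direct edge.
Euclidean (axiom 5): yes — any two successors of a common world are R-related.
So F validates K, D, T, S4, S5. The strongest is S5.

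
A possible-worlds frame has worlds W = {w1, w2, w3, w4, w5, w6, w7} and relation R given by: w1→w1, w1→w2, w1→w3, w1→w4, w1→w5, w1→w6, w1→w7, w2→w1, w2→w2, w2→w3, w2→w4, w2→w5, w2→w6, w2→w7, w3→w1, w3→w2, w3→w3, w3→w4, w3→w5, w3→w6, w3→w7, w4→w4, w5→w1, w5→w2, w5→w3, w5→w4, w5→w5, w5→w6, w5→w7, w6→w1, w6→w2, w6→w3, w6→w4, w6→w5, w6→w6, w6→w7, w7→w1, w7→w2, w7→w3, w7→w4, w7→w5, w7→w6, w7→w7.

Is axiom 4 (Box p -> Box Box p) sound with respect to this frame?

Yes

Axiom 4 corresponds to the accessibility relation being transitive.
Transitive: yes — every two-step R-path is closed by a direct edge.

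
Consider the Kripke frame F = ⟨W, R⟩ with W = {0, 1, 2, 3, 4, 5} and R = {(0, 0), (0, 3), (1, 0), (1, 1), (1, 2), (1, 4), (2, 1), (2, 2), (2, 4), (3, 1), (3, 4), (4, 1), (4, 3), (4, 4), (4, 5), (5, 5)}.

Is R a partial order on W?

No

Reflexive: no — 3 is not related to itself.
Transitive: no — 0 R 3 and 3 R 1, but not 0 R 1.
Antisymmetric: no — 1 R 2 and 2 R 1 with 1 ≠ 2.
So R is not a partial order.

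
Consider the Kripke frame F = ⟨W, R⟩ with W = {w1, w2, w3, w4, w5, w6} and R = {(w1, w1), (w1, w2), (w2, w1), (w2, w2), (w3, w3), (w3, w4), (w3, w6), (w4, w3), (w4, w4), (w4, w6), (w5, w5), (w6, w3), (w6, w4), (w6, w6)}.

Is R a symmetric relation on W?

Yes

Symmetric: yes — every pair in R has its reverse in R.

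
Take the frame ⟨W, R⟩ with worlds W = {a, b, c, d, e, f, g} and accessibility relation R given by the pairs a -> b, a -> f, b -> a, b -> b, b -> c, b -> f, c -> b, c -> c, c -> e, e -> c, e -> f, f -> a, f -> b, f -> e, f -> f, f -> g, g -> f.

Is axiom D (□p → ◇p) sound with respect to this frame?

No

The schema D characterises exactly the serial frames.
Serial: no — d has no R-successor.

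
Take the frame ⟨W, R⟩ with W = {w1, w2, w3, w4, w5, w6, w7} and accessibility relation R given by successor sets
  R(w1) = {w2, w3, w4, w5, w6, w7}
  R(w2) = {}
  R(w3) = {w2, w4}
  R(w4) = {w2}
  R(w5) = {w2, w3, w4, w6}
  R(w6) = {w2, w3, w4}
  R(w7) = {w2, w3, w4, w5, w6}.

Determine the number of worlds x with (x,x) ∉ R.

Enumerating: w1, w2, w3, w4, w5, w6, w7.

7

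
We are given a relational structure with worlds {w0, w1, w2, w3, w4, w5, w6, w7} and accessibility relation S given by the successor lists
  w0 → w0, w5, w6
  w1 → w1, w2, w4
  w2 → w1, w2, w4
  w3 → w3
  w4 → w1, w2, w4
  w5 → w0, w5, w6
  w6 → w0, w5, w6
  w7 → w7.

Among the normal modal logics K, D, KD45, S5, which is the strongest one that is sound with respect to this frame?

Serial (axiom D): yes — every world has a successor (e.g. w0 S w0).
Euclidean (axiom 5): yes — any two successors of a common world are S-related.
Transitive (axiom 4): yes — every two-step S-path is closed by a direct edge.
Reflexive (axiom T): yes — every world is S-related to itself.
So F validates K, D, KD45, S5. The strongest is S5.

S5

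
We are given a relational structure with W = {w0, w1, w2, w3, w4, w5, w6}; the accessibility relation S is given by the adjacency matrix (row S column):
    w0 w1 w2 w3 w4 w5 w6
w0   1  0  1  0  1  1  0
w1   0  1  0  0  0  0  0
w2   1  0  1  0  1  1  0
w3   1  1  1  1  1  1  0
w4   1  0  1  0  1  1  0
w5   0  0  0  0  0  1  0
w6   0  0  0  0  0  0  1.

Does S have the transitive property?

Transitive: yes — every two-step S-path is closed by a direct edge.

Yes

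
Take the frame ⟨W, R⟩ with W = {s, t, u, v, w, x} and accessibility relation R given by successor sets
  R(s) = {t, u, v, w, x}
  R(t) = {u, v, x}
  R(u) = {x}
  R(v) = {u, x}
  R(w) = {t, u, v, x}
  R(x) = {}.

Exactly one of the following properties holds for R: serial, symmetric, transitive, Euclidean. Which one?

Serial: no — x has no R-successor.
Symmetric: no — s R t but not t R s.
Transitive: yes — every two-step R-path is closed by a direct edge.
Euclidean: no — s R t and s R w, but not t R w.
Only transitive holds.

transitive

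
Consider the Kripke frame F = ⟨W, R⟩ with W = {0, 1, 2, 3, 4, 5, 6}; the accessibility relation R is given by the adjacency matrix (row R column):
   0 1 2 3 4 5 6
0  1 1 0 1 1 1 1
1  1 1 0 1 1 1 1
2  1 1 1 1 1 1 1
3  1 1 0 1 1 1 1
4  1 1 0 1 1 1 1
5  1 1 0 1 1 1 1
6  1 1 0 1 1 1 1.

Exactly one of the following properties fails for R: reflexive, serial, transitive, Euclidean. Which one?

Reflexive: yes — every world is R-related to itself.
Serial: yes — every world has a successor (e.g. 0 R 0).
Transitive: yes — every two-step R-path is closed by a direct edge.
Euclidean: no — 2 R 0 and 2 R 2, but not 0 R 2.
Only Euclidean fails.

Euclidean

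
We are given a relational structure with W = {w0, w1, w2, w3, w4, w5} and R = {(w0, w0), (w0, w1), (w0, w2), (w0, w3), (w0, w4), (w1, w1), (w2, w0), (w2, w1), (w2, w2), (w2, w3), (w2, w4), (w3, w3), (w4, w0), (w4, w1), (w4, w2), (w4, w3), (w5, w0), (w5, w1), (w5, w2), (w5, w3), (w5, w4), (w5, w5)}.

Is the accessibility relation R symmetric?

Symmetric: no — w0 R w1 but not w1 R w0.

No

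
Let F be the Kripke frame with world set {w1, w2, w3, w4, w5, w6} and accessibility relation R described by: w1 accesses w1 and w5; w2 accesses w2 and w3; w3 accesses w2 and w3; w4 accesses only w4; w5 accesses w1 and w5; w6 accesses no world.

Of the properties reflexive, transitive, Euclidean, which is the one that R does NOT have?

Reflexive: no — w6 is not related to itself.
Transitive: yes — every two-step R-path is closed by a direct edge.
Euclidean: yes — any two successors of a common world are R-related.
Only reflexive fails.

reflexive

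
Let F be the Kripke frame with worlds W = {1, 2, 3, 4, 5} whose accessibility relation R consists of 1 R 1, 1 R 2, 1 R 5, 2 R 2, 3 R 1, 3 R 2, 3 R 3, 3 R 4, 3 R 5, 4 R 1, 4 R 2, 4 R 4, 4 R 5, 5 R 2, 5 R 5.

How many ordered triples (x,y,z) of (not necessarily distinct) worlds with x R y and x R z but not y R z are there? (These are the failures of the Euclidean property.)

Enumerating: (1,2,1), (1,2,5), (1,5,1), (3,1,3), (3,1,4), (3,2,1), (3,2,3), (3,2,4), (3,2,5), (3,4,3), (3,5,1), (3,5,3), … and 8 more.
Total: 20.

20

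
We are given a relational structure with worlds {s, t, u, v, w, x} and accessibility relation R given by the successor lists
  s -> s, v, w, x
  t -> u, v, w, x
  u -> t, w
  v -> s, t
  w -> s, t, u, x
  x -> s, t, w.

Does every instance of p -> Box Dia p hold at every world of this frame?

Yes

By correspondence theory, B is valid on a frame iff R is symmetric.
Symmetric: yes — every pair in R has its reverse in R.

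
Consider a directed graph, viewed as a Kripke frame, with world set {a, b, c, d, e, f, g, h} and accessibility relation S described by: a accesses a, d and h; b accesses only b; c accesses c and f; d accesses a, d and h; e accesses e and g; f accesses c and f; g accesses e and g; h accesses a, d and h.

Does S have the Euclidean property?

Yes

Euclidean: yes — any two successors of a common world are S-related.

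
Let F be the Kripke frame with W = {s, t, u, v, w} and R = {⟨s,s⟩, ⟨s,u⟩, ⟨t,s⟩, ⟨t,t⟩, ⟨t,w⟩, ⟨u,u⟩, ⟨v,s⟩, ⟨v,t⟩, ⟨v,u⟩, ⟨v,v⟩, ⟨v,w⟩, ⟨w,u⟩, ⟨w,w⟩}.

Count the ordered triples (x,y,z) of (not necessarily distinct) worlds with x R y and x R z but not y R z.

Enumerating: (s,u,s), (t,s,t), (t,s,w), (t,w,s), (t,w,t), (v,s,t), (v,s,v), (v,s,w), (v,t,u), (v,t,v), (v,u,s), (v,u,t), (v,u,v), (v,u,w), (v,w,s), (v,w,t), (v,w,v), (w,u,w).

18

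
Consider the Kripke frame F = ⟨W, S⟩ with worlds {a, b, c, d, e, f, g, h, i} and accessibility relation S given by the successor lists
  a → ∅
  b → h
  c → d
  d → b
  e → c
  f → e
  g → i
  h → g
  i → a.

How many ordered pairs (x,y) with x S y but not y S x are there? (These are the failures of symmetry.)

Enumerating: (b,h), (c,d), (d,b), (e,c), (f,e), (g,i), (h,g), (i,a).

8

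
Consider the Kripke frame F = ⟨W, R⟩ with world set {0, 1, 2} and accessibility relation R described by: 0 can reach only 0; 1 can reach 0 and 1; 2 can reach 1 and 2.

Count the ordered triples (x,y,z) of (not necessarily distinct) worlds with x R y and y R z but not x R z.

1

Enumerating: (2,1,0).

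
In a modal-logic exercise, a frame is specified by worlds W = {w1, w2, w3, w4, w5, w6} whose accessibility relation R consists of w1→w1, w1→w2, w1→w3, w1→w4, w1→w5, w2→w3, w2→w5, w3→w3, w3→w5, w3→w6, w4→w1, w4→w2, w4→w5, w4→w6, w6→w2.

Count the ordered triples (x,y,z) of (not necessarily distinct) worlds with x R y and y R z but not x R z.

9

Enumerating: (w1,w3,w6), (w1,w4,w6), (w2,w3,w6), (w3,w6,w2), (w4,w1,w3), (w4,w1,w4), (w4,w2,w3), (w6,w2,w3), (w6,w2,w5).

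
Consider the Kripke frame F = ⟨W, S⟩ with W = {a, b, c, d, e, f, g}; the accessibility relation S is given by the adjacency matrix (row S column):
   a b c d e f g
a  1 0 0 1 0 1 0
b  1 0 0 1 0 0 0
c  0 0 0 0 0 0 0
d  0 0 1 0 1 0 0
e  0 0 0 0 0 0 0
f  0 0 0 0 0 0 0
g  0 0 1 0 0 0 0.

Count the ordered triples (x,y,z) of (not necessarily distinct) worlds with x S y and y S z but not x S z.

Enumerating: (a,d,c), (a,d,e), (b,a,f), (b,d,c), (b,d,e).

5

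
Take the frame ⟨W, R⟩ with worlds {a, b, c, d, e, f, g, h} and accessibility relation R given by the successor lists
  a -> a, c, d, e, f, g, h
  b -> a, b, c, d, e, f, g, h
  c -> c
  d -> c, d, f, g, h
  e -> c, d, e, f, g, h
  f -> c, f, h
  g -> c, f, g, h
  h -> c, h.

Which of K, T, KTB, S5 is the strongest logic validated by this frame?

Reflexive (axiom T): yes — every world is R-related to itself.
Symmetric (axiom B): no — a R c but not c R a.
Euclidean (axiom 5): no — a R c and a R d, but not c R d.
So F validates K, T; KTB would additionally require R to be symmetric. The strongest is T.

T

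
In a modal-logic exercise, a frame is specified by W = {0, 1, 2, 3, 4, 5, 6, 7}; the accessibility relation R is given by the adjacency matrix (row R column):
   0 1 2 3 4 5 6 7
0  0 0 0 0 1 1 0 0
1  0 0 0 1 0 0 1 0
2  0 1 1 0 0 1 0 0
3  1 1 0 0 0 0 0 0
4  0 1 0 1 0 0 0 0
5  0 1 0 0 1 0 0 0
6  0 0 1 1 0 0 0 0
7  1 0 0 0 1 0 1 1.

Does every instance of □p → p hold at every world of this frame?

No

Axiom T corresponds to the accessibility relation being reflexive.
Reflexive: no — 0 is not related to itself.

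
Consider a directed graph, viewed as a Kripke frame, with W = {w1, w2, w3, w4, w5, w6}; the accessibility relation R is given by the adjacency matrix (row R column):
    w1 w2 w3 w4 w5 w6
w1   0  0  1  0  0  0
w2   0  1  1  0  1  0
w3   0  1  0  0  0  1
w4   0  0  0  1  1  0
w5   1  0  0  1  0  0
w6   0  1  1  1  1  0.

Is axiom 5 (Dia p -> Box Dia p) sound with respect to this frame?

No

Axiom 5 corresponds to the accessibility relation being Euclidean.
Euclidean: no — w2 R w3 and w2 R w5, but not w3 R w5.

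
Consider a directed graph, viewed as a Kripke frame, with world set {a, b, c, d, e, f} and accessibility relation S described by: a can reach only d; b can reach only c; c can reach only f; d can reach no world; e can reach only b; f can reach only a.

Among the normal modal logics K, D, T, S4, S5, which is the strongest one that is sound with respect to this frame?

Serial (axiom D): no — d has no S-successor.
Reflexive (axiom T): no — a is not related to itself.
Transitive (axiom 4): no — b S c and c S f, but not b S f.
Euclidean (axiom 5): no — a S d and a S d, but not d S d.
So F validates K; D would additionally require S to be serial. The strongest is K.

K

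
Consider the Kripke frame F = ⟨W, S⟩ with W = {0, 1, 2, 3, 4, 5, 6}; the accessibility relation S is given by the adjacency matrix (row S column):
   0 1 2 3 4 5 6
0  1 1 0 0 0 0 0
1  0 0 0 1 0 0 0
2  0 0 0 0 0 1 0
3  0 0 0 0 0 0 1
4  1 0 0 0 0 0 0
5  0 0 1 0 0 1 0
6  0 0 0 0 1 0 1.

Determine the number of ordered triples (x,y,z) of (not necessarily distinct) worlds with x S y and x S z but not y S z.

Enumerating: (0,1,0), (0,1,1), (1,3,3), (5,2,2), (6,4,4), (6,4,6).

6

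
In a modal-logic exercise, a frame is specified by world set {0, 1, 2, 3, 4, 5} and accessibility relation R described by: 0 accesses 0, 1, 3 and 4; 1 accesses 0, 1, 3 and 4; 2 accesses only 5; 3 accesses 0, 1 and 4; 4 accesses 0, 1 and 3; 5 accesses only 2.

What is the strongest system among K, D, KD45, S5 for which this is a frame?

D

Serial (axiom D): yes — every world has a successor (e.g. 0 R 0).
Euclidean (axiom 5): no — 0 R 3 and 0 R 3, but not 3 R 3.
Transitive (axiom 4): no — 2 R 5 and 5 R 2, but not 2 R 2.
Reflexive (axiom T): no — 2 is not related to itself.
So F validates K, D; KD45 would additionally require R to be Euclidean and transitive. The strongest is D.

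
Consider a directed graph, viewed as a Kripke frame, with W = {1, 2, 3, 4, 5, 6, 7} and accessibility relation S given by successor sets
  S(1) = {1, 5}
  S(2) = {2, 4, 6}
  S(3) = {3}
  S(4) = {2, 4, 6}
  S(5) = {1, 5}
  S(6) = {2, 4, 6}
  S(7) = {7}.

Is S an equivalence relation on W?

Reflexive: yes — every world is S-related to itself.
Symmetric: yes — every pair in S has its reverse in S.
Transitive: yes — every two-step S-path is closed by a direct edge.
So S is an equivalence relation.

Yes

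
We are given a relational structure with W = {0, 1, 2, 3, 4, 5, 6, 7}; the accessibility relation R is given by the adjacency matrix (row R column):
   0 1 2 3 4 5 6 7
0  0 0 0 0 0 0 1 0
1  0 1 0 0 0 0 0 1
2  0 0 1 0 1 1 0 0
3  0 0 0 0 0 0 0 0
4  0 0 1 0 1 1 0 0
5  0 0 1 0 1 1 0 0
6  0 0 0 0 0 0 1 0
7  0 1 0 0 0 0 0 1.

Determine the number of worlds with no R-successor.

Enumerating: 3.

1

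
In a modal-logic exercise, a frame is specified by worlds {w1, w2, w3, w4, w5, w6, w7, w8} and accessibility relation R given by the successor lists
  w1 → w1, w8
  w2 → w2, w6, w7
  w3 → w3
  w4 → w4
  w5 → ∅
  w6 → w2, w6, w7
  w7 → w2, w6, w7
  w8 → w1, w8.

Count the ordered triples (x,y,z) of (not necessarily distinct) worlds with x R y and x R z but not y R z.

0

R is Euclidean; there are no such tuples.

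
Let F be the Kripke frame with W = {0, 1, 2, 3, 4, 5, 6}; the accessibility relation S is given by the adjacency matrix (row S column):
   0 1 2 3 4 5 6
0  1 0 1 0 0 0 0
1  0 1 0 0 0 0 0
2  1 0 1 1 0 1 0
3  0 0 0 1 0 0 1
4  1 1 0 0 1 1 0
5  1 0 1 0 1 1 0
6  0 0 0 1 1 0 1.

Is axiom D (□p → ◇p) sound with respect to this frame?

By correspondence theory, D is valid on a frame iff S is serial.
Serial: yes — every world has a successor (e.g. 0 S 0).

Yes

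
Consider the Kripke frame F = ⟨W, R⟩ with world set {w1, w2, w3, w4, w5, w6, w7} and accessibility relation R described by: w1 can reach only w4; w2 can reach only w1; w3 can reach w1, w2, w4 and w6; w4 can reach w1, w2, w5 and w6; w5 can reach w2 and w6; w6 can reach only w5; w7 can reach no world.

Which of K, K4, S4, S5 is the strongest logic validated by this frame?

K

Transitive (axiom 4): no — w1 R w4 and w4 R w2, but not w1 R w2.
Reflexive (axiom T): no — w1 is not related to itself.
Euclidean (axiom 5): no — w3 R w1 and w3 R w2, but not w1 R w2.
So F validates K; K4 would additionally require R to be transitive. The strongest is K.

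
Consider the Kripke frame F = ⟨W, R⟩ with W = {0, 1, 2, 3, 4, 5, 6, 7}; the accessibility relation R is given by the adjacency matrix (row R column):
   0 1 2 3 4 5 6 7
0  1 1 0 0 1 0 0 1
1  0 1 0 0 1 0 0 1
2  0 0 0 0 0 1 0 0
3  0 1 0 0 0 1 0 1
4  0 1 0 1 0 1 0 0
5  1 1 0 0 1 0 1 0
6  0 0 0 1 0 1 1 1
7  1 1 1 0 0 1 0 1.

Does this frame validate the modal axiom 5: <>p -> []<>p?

By correspondence theory, 5 is valid on a frame iff R is Euclidean.
Euclidean: no — 0 R 4 and 0 R 7, but not 4 R 7.

No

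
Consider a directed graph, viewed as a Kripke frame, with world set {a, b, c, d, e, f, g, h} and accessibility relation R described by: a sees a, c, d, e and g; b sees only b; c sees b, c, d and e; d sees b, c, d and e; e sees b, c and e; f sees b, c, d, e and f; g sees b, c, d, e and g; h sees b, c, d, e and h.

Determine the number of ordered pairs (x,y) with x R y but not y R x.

20

Enumerating: (a,c), (a,d), (a,e), (a,g), (c,b), (d,b), (d,e), (e,b), (f,b), (f,c), (f,d), (f,e), … and 8 more.
Total: 20.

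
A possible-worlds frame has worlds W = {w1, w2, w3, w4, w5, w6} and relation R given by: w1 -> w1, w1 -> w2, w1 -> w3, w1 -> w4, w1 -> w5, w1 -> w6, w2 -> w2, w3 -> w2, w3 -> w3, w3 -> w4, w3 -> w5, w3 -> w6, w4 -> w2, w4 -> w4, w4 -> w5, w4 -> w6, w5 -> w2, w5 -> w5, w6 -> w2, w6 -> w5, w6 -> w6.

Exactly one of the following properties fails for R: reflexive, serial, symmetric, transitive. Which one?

symmetric

Reflexive: yes — every world is R-related to itself.
Serial: yes — every world has a successor (e.g. w1 R w1).
Symmetric: no — w1 R w2 but not w2 R w1.
Transitive: yes — every two-step R-path is closed by a direct edge.
Only symmetric fails.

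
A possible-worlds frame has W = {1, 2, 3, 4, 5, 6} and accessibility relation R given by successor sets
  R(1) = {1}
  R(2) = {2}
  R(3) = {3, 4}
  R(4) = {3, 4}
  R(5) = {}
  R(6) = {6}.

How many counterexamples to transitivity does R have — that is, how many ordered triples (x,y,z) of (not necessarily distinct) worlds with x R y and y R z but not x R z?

R is transitive; there are no such tuples.

0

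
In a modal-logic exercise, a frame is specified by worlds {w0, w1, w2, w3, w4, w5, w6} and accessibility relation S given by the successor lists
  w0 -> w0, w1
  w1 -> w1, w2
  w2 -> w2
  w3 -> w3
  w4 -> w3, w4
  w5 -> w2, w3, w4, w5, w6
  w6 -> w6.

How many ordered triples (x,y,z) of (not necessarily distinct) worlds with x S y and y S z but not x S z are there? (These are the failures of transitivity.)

1

Enumerating: (w0,w1,w2).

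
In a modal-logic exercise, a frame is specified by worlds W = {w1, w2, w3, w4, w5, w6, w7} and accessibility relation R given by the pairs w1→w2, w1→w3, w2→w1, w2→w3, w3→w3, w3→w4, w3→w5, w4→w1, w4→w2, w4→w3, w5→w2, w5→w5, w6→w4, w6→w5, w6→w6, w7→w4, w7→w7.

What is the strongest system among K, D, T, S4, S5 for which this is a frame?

Serial (axiom D): yes — every world has a successor (e.g. w1 R w2).
Reflexive (axiom T): no — w1 is not related to itself.
Transitive (axiom 4): no — w1 R w3 and w3 R w4, but not w1 R w4.
Euclidean (axiom 5): no — w1 R w3 and w1 R w2, but not w3 R w2.
So F validates K, D; T would additionally require R to be reflexive. The strongest is D.

D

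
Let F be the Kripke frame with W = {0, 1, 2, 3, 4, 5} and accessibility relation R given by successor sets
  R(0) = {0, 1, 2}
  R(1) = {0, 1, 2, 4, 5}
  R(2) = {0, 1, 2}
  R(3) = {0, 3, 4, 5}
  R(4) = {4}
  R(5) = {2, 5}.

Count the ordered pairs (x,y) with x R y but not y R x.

Enumerating: (1,4), (1,5), (3,0), (3,4), (3,5), (5,2).

6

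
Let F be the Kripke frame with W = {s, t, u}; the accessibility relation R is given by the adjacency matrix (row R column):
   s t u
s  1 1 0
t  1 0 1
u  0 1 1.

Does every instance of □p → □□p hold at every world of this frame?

The schema 4 characterises exactly the transitive frames.
Transitive: no — s R t and t R u, but not s R u.

No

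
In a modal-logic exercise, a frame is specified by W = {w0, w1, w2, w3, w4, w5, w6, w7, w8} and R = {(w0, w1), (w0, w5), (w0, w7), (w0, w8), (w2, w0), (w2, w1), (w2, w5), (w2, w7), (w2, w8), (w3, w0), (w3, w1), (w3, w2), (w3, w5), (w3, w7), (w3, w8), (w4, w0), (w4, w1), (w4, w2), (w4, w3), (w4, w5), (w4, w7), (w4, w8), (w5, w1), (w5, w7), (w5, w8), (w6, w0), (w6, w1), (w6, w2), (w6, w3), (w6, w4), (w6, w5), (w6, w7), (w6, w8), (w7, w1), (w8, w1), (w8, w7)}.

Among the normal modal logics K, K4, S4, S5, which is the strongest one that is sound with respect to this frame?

K4

Transitive (axiom 4): yes — every two-step R-path is closed by a direct edge.
Reflexive (axiom T): no — w0 is not related to itself.
Euclidean (axiom 5): no — w0 R w1 and w0 R w5, but not w1 R w5.
So F validates K, K4; S4 would additionally require R to be reflexive. The strongest is K4.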